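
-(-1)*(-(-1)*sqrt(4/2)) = 1.41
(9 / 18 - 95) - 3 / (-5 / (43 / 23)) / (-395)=-8585583 / 90850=-94.50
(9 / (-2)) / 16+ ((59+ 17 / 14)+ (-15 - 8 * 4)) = 2897 / 224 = 12.93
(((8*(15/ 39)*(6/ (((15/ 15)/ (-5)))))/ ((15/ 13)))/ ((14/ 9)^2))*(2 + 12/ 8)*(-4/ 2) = 1620/ 7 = 231.43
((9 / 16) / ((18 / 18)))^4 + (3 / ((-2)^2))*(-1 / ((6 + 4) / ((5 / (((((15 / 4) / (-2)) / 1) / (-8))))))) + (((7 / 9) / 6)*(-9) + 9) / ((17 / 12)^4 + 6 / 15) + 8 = 1243942858489 / 150430351360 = 8.27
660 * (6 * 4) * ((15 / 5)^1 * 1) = 47520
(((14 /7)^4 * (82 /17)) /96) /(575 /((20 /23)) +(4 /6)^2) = 12 /9877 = 0.00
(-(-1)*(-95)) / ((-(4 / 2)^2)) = 95 / 4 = 23.75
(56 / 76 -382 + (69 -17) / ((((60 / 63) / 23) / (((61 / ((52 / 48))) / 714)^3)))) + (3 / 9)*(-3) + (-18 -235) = -634.65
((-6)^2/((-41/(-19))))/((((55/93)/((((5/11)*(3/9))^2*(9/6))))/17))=901170/54571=16.51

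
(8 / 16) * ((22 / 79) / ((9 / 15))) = 55 / 237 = 0.23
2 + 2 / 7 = 2.29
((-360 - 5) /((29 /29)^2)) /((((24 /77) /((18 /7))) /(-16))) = 48180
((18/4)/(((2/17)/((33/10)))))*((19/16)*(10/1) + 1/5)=2438667/1600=1524.17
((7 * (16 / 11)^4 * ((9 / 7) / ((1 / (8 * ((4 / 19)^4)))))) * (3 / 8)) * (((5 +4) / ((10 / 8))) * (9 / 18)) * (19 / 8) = 1019215872 / 502113095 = 2.03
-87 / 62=-1.40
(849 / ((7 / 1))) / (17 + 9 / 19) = 16131 / 2324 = 6.94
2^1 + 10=12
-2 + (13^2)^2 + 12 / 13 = 371279 / 13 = 28559.92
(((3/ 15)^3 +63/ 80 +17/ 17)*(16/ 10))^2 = 12895281/ 1562500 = 8.25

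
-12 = -12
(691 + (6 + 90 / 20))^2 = 1968409 / 4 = 492102.25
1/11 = 0.09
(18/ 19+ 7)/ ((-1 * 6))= -151/ 114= -1.32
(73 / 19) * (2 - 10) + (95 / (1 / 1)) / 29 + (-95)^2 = 4957644 / 551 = 8997.54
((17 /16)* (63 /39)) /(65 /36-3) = -3213 /2236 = -1.44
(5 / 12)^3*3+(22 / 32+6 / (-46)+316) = 316.77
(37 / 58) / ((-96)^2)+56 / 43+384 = 8856061495 / 22984704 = 385.30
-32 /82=-0.39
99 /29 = 3.41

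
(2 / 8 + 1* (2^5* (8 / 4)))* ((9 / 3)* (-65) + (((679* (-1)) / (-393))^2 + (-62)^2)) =72479839297 / 308898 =234640.04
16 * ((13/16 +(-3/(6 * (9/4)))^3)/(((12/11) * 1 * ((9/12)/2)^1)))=31.35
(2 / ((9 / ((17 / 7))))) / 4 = 17 / 126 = 0.13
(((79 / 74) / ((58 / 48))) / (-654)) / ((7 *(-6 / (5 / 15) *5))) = 79 / 36841455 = 0.00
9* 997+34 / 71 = 637117 / 71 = 8973.48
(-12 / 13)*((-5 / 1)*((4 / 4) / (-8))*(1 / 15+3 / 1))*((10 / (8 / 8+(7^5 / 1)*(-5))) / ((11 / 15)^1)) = 0.00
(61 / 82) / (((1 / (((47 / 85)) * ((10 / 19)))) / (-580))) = -125.57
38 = 38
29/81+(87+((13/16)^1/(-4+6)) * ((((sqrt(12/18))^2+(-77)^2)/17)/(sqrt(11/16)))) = 7076/81+231257 * sqrt(11)/4488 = 258.26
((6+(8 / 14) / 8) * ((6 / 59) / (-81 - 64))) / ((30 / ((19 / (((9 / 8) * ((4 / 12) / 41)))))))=-52972 / 179655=-0.29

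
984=984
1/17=0.06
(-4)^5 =-1024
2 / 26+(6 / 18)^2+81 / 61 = 10819 / 7137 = 1.52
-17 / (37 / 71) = -1207 / 37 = -32.62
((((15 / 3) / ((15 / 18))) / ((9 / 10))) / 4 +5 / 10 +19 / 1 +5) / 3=157 / 18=8.72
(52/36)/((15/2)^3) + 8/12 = 20354/30375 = 0.67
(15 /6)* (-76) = -190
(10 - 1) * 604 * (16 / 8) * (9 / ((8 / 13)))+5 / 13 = 159003.38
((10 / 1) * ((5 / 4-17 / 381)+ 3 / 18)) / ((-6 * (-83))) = 3485 / 126492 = 0.03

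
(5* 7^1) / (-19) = -35 / 19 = -1.84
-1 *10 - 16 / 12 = -34 / 3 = -11.33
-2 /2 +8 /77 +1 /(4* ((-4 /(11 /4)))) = -5263 /4928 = -1.07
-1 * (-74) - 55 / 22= 71.50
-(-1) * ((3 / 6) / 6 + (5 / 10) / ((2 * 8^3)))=515 / 6144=0.08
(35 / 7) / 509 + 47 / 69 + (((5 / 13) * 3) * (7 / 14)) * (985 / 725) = 39054583 / 26481234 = 1.47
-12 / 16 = -3 / 4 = -0.75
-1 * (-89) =89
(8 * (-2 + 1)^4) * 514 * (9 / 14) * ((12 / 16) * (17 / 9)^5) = 729806498 / 15309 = 47671.73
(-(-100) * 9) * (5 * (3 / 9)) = 1500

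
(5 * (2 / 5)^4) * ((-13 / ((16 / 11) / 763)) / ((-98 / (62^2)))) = 29958214 / 875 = 34237.96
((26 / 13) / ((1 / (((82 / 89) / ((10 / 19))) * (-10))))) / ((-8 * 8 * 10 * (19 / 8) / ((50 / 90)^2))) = 205 / 28836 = 0.01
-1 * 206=-206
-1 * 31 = -31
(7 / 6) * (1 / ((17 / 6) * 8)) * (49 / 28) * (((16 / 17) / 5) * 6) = 147 / 1445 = 0.10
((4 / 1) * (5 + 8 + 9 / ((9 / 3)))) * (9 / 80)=36 / 5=7.20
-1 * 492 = -492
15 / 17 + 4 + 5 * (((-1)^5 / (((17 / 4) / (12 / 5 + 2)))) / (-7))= 669 / 119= 5.62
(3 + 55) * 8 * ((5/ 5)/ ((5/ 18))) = 8352/ 5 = 1670.40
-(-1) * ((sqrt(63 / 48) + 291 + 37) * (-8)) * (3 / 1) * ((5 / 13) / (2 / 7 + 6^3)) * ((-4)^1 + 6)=-275520 / 9841 - 210 * sqrt(21) / 9841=-28.09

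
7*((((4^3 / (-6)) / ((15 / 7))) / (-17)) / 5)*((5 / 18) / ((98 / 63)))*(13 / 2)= 364 / 765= 0.48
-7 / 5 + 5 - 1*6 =-12 / 5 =-2.40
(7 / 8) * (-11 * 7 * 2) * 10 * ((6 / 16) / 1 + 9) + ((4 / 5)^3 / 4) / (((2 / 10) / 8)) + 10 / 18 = -12627.14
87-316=-229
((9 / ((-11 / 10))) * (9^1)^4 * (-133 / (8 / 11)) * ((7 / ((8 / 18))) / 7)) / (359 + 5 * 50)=16828965 / 464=36269.32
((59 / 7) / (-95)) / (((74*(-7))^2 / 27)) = -1593 / 178435460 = -0.00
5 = 5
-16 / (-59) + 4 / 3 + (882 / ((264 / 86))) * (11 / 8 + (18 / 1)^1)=173466619 / 31152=5568.39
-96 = -96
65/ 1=65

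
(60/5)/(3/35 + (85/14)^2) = 11760/36209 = 0.32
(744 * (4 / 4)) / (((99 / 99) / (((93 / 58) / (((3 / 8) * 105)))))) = 30752 / 1015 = 30.30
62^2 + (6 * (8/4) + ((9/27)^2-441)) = 30736/9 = 3415.11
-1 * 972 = -972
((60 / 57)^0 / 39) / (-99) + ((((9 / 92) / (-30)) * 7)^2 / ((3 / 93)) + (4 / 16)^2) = 256184231 / 3267950400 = 0.08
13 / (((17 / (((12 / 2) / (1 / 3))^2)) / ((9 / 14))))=159.28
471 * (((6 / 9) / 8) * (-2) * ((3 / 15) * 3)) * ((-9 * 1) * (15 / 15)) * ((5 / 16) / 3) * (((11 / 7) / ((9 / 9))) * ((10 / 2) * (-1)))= -77715 / 224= -346.94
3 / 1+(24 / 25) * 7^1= 243 / 25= 9.72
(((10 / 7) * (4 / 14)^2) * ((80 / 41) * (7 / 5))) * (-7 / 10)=-64 / 287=-0.22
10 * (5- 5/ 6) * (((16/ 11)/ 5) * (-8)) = -3200/ 33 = -96.97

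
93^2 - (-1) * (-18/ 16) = 69183/ 8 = 8647.88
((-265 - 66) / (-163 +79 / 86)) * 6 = 170796 / 13939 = 12.25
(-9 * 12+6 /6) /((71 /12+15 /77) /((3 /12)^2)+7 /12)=-32956 /30297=-1.09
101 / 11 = 9.18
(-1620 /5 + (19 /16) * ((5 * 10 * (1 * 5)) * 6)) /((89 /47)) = 273963 /356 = 769.56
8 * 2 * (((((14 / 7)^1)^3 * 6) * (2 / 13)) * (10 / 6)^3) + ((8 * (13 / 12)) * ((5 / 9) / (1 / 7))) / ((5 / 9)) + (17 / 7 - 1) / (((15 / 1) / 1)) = 497764 / 819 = 607.77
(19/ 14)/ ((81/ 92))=874/ 567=1.54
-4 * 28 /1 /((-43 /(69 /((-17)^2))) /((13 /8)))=12558 /12427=1.01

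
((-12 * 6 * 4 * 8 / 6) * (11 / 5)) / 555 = -1408 / 925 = -1.52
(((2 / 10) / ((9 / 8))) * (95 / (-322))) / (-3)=76 / 4347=0.02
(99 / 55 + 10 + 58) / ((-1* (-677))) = 349 / 3385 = 0.10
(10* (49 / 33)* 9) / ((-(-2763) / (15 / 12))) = 1225 / 20262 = 0.06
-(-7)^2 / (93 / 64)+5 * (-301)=-143101 / 93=-1538.72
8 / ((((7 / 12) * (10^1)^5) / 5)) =3 / 4375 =0.00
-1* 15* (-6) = 90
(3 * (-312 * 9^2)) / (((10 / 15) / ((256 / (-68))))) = 7278336 / 17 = 428137.41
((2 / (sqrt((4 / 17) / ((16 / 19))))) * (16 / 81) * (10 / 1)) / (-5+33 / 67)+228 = 228 - 21440 * sqrt(323) / 232389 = 226.34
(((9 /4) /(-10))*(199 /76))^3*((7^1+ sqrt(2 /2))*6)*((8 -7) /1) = -17234870013 /1755904000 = -9.82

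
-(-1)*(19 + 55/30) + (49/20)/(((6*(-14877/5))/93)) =2477981/119016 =20.82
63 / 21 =3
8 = 8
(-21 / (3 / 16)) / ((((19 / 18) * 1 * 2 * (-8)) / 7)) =882 / 19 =46.42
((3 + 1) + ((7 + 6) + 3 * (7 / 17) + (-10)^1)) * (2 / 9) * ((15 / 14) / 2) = 50 / 51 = 0.98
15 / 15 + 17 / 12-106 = -1243 / 12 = -103.58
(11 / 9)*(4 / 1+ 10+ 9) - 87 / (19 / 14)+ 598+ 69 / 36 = 385723 / 684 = 563.92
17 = 17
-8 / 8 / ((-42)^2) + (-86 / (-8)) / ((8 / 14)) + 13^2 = 1325201 / 7056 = 187.81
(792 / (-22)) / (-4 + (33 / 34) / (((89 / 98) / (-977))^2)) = -2423826 / 75629926943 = -0.00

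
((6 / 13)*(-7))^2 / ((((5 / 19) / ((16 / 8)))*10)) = 33516 / 4225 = 7.93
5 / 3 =1.67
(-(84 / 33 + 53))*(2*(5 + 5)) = -12220 / 11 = -1110.91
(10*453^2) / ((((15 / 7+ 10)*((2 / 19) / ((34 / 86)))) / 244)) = 6659442468 / 43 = 154870755.07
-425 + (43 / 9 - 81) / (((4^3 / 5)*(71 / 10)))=-425.84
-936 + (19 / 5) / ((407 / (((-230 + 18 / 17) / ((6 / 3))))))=-32417894 / 34595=-937.07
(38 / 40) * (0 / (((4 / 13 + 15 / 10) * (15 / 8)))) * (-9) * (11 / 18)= 0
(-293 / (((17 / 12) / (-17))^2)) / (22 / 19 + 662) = -11134 / 175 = -63.62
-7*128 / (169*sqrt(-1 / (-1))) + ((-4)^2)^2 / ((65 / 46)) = 148608 / 845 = 175.87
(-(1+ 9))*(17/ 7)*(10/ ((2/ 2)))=-1700/ 7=-242.86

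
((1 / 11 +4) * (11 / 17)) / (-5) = -9 / 17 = -0.53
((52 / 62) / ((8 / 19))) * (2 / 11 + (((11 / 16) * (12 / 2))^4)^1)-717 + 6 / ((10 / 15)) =-731385571 / 5586944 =-130.91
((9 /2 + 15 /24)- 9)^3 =-29791 /512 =-58.19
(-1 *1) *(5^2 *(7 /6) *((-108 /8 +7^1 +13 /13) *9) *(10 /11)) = 2625 /2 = 1312.50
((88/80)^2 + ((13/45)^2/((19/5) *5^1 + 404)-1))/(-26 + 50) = 720199/82231200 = 0.01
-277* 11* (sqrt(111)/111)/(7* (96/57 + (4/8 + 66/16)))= -463144* sqrt(111)/745143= -6.55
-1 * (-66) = 66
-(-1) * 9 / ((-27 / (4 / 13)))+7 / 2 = 265 / 78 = 3.40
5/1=5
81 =81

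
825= 825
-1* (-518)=518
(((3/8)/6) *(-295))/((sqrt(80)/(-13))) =767 *sqrt(5)/64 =26.80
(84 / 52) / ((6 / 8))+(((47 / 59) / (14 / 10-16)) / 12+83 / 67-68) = -2908618417 / 45016764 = -64.61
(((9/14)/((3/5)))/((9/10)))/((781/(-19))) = -475/16401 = -0.03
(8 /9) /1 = 8 /9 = 0.89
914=914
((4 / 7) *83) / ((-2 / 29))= -4814 / 7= -687.71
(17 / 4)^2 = 289 / 16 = 18.06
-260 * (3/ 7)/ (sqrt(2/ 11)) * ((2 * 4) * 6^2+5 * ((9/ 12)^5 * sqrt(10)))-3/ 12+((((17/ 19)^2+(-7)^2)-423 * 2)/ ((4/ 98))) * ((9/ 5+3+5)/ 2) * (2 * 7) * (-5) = -112320 * sqrt(22)/ 7-236925 * sqrt(55)/ 1792+9661604431/ 1444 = 6614620.21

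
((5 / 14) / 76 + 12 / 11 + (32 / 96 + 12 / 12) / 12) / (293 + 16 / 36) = 127111 / 30910264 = 0.00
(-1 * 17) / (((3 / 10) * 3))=-170 / 9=-18.89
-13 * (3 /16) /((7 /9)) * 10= -1755 /56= -31.34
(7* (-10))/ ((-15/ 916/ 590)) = 7566160/ 3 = 2522053.33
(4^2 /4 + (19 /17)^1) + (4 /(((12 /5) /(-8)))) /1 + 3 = -5.22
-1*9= -9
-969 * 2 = -1938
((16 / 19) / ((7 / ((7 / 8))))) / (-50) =-1 / 475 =-0.00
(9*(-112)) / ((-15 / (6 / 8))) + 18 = 342 / 5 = 68.40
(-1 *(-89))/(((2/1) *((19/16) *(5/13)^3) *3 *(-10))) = -782132/35625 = -21.95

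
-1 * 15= -15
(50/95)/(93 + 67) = 1/304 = 0.00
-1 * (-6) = 6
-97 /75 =-1.29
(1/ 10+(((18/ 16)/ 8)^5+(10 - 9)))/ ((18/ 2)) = 5905875277/ 48318382080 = 0.12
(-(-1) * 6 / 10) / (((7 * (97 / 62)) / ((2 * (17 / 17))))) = 372 / 3395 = 0.11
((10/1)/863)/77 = 10/66451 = 0.00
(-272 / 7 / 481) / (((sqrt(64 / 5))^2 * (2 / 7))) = -85 / 3848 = -0.02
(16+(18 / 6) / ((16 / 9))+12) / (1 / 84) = 9975 / 4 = 2493.75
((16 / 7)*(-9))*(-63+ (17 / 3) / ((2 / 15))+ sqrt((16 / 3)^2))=312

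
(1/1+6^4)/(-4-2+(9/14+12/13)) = -236054/807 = -292.51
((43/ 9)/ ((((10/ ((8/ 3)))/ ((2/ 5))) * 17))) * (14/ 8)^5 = 0.49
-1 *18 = -18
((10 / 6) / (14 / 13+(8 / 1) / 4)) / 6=13 / 144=0.09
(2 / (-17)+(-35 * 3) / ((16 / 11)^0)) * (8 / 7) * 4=-57184 / 119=-480.54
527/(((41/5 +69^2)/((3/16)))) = 7905/381536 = 0.02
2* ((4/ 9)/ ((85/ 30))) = 16/ 51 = 0.31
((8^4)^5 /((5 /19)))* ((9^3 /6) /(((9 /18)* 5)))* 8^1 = 42584308694158499905536 /25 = 1703372347766339996221.44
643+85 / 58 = 644.47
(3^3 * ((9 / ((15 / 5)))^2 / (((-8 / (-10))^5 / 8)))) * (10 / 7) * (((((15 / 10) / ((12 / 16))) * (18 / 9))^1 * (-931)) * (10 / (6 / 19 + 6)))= -3198234375 / 64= -49972412.11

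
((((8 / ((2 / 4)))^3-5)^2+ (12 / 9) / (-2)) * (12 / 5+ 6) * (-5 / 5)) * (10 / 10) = -702923774 / 5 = -140584754.80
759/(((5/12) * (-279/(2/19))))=-2024/2945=-0.69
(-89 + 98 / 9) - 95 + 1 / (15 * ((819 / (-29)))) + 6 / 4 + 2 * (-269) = -17435203 / 24570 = -709.61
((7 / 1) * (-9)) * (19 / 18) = -133 / 2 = -66.50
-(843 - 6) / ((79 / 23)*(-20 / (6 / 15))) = 19251 / 3950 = 4.87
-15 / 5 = -3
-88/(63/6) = -176/21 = -8.38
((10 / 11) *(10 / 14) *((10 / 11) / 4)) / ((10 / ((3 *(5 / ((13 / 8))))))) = 1500 / 11011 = 0.14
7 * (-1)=-7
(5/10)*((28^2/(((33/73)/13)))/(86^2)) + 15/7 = 1566269/427119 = 3.67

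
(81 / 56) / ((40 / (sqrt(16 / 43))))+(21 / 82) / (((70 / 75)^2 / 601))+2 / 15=81 * sqrt(43) / 24080+6089717 / 34440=176.84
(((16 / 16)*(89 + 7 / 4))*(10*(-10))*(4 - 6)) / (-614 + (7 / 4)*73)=-14520 / 389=-37.33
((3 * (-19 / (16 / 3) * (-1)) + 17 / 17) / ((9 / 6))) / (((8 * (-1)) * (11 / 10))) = -85 / 96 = -0.89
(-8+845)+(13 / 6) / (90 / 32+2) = 193451 / 231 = 837.45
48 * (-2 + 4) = 96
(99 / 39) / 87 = 11 / 377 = 0.03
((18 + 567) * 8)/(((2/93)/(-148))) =-32207760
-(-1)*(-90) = -90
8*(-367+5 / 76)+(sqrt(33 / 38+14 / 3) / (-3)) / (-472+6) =-55774 / 19+sqrt(71934) / 159372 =-2935.47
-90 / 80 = -9 / 8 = -1.12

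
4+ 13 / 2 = 21 / 2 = 10.50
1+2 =3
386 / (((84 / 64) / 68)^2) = 1036111.53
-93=-93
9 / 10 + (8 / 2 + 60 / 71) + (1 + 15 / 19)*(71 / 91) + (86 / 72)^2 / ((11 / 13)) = 77241623383 / 8750261520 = 8.83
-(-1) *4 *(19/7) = 76/7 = 10.86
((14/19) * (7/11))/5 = 98/1045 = 0.09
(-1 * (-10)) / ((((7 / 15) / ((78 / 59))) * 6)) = 1950 / 413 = 4.72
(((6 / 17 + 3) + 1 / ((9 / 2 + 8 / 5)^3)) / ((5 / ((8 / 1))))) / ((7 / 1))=103639336 / 135053695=0.77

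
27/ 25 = 1.08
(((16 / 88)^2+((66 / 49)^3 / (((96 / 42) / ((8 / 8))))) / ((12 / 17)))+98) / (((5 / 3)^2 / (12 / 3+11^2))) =72880104375 / 16269176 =4479.64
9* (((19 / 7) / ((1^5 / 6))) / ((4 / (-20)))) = -732.86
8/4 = 2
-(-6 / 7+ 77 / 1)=-533 / 7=-76.14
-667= -667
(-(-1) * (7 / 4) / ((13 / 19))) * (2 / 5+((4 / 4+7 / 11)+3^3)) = 212401 / 2860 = 74.27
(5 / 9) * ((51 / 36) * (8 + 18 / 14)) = 5525 / 756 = 7.31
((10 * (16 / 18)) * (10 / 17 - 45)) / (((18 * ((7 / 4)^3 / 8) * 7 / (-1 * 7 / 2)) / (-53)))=-409753600 / 472311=-867.55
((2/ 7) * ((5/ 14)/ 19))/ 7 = 0.00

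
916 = 916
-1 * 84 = -84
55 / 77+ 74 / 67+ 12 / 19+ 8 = 93123 / 8911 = 10.45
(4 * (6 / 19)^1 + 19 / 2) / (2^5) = 409 / 1216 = 0.34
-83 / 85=-0.98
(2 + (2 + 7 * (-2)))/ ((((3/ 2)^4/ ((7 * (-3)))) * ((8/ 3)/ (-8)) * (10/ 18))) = -224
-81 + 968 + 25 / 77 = 68324 / 77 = 887.32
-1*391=-391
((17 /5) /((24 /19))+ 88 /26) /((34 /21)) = 66353 /17680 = 3.75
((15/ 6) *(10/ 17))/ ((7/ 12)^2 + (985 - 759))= 3600/ 554081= 0.01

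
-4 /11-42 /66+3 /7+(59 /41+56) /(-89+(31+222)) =-10411 /47068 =-0.22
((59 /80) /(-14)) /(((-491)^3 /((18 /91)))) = 531 /6032174490160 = 0.00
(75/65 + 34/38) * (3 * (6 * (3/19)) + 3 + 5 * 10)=536866/4693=114.40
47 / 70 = 0.67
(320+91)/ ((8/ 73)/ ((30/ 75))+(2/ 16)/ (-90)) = 21602160/ 14327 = 1507.79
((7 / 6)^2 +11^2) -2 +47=6025 / 36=167.36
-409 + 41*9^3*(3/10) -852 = 77057/10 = 7705.70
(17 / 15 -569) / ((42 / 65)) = -55367 / 63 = -878.84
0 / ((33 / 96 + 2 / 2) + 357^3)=0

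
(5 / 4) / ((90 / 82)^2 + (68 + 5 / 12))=25215 / 1404401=0.02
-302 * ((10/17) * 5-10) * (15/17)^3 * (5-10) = -611550000/83521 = -7322.11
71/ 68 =1.04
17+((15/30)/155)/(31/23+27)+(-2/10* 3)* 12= 1980799/202120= 9.80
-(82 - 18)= -64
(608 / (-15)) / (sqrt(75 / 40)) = -1216 * sqrt(30) / 225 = -29.60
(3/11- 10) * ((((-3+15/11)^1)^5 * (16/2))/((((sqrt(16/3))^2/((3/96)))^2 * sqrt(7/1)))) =56864187 * sqrt(7)/12698549248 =0.01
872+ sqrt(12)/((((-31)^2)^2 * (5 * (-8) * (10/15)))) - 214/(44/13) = 808.77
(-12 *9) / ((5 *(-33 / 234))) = 8424 / 55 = 153.16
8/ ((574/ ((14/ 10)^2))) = 28/ 1025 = 0.03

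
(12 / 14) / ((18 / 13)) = 0.62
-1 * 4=-4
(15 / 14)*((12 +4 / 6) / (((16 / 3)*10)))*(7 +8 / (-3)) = 247 / 224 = 1.10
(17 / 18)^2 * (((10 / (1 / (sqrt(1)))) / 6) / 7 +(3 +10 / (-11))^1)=77741 / 37422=2.08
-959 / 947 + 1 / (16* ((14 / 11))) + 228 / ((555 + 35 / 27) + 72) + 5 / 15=-721538653 / 2698904544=-0.27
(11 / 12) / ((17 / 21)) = 77 / 68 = 1.13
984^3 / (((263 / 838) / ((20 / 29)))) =15968323031040 / 7627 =2093657143.18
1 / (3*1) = 1 / 3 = 0.33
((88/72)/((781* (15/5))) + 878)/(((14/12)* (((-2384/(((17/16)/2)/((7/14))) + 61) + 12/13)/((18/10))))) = -743942134/1198234695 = -0.62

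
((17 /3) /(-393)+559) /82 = 329522 /48339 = 6.82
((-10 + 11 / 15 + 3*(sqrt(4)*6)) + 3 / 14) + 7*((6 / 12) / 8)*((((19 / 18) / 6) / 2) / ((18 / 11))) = 58723717 / 2177280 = 26.97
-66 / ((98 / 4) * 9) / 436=-11 / 16023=-0.00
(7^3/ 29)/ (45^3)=343/ 2642625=0.00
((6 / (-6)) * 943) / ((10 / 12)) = -5658 / 5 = -1131.60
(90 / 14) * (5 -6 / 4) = 45 / 2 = 22.50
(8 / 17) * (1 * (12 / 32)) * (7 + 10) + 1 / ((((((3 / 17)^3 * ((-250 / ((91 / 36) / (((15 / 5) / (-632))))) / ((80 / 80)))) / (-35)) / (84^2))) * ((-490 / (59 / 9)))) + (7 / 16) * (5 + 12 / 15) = 1867141134923 / 1458000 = 1280618.06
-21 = -21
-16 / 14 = -8 / 7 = -1.14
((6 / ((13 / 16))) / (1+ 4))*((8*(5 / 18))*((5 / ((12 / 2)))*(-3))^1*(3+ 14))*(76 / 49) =-413440 / 1911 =-216.35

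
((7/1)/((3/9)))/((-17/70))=-1470/17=-86.47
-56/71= -0.79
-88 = -88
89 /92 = 0.97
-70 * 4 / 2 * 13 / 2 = -910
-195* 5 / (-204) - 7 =-151 / 68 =-2.22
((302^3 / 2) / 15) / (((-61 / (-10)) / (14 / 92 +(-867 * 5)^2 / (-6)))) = -471407699179.68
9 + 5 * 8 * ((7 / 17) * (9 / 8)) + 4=536 / 17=31.53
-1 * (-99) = 99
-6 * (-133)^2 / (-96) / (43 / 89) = 1574321 / 688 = 2288.26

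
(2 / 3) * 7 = 14 / 3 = 4.67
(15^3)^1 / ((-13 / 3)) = -10125 / 13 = -778.85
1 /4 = 0.25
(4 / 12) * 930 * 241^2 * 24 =432122640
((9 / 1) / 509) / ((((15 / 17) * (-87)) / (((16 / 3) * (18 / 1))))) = -1632 / 73805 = -0.02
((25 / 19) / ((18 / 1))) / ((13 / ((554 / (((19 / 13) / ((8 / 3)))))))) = 55400 / 9747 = 5.68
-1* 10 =-10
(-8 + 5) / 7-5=-38 / 7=-5.43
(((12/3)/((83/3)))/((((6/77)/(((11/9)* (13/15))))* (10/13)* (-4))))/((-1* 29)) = 0.02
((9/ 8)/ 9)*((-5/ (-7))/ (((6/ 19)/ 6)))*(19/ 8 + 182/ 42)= 2185/ 192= 11.38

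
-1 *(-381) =381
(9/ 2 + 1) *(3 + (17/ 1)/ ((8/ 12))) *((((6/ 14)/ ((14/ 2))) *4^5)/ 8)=60192/ 49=1228.41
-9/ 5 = -1.80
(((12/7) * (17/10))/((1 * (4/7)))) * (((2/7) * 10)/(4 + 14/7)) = 17/7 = 2.43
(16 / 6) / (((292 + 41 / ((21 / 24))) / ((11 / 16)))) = 77 / 14232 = 0.01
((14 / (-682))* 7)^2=0.02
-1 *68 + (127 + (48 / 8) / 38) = 1124 / 19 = 59.16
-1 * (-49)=49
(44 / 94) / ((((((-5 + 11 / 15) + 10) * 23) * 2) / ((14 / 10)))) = 231 / 92966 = 0.00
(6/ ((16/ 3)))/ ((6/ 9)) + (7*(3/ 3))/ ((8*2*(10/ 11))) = 347/ 160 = 2.17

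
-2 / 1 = -2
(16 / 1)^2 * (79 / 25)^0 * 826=211456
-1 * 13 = -13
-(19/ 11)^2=-361/ 121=-2.98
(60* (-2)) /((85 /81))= -1944 /17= -114.35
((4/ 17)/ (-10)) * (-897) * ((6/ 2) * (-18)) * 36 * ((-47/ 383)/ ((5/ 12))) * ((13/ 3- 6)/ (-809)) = 24.89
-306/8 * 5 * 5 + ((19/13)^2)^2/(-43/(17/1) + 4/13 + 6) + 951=-29662567/7337980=-4.04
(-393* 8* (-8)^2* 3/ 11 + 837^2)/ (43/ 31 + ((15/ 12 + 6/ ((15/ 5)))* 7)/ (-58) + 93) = 17027326104/ 2478707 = 6869.44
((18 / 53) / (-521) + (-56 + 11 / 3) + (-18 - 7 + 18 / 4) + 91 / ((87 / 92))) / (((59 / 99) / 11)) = 431.83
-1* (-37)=37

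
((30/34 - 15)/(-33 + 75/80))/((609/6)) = 2560/590121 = 0.00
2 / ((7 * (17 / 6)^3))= 432 / 34391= 0.01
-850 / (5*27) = -170 / 27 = -6.30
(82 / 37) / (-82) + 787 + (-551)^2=11262355 / 37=304387.97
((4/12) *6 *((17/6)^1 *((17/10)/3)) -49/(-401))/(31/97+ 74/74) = 11669003/4619520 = 2.53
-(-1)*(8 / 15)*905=1448 / 3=482.67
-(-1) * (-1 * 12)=-12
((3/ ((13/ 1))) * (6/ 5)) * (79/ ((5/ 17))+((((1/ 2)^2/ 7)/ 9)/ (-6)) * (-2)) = 78101/ 1050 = 74.38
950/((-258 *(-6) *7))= 475/5418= 0.09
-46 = -46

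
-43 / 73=-0.59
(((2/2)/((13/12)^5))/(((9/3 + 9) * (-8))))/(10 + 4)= -1296/2599051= -0.00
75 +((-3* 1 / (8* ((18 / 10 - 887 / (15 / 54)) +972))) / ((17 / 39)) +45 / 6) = 13834325 / 167688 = 82.50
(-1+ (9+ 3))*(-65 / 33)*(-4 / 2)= 130 / 3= 43.33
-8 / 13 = -0.62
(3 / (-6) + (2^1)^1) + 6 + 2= 19 / 2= 9.50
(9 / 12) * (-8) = -6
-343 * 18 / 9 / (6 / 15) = -1715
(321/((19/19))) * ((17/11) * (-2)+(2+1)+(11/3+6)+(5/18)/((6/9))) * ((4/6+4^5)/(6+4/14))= 1518449947/2904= 522882.21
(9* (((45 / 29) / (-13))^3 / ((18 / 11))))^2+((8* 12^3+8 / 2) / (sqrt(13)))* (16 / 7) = 1004755640625 / 11484394236850756+221248* sqrt(13) / 91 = 8766.17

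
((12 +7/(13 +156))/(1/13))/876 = 2035/11388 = 0.18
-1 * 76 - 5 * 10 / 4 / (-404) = -61383 / 808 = -75.97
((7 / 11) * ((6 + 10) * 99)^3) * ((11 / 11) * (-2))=-5058256896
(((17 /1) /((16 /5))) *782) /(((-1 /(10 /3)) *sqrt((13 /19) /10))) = -166175 *sqrt(2470) /156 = -52940.69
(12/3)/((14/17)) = 34/7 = 4.86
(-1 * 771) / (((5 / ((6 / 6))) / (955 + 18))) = -150036.60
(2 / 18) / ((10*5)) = 0.00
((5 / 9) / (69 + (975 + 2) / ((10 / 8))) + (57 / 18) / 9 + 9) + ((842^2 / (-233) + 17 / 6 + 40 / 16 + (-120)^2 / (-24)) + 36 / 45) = -970500856321 / 267556230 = -3627.28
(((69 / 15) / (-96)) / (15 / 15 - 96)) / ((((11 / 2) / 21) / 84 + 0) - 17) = -3381 / 113933500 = -0.00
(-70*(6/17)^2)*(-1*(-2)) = -5040/289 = -17.44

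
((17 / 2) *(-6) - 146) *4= -788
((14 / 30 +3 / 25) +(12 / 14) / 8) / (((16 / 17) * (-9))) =-24769 / 302400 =-0.08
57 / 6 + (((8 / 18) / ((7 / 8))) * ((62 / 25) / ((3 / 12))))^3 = 1073852786837 / 7813968750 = 137.43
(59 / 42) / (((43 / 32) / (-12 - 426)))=-137824 / 301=-457.89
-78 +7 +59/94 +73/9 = -52673/846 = -62.26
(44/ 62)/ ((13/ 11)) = 242/ 403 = 0.60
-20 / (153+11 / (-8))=-160 / 1213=-0.13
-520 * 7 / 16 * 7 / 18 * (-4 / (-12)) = -3185 / 108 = -29.49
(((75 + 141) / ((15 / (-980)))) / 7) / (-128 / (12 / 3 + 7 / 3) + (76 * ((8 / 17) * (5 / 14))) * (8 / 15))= 427329 / 2840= 150.47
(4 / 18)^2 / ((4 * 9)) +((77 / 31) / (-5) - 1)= -168973 / 112995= -1.50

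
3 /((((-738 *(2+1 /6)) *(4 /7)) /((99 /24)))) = -231 /17056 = -0.01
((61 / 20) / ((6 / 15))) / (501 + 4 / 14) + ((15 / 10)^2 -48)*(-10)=12843367 / 28072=457.52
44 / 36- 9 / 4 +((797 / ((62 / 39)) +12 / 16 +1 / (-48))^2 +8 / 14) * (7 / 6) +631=3915246259375 / 13284864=294714.82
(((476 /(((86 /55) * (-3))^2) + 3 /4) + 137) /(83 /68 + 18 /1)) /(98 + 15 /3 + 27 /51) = 3066027299 /38279625120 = 0.08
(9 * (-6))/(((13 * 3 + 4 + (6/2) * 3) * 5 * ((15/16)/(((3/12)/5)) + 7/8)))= -108/10205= -0.01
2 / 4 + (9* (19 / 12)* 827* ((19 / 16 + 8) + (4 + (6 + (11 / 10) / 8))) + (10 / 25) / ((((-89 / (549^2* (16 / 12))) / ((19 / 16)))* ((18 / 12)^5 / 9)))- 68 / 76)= 12185909441 / 54112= 225197.91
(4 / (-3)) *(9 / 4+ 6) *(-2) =22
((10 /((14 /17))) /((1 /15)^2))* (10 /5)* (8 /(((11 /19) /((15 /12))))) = 7267500 /77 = 94383.12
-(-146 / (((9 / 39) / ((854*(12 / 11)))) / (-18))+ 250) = -116706974 / 11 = -10609724.91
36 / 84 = 3 / 7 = 0.43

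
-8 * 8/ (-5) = 64/ 5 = 12.80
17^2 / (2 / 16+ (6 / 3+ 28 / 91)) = 30056 / 253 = 118.80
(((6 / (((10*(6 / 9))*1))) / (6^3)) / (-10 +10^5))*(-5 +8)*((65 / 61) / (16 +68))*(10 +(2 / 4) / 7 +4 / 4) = 403 / 22953224448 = 0.00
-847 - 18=-865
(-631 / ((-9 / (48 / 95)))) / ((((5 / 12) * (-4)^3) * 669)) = -631 / 317775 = -0.00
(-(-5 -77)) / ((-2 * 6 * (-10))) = 41 / 60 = 0.68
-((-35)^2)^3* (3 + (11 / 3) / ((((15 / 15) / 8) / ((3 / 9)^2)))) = -310666890625 / 27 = -11506181134.26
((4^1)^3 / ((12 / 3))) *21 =336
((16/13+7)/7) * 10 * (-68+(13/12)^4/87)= -65615404025/82083456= -799.37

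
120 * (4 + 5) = 1080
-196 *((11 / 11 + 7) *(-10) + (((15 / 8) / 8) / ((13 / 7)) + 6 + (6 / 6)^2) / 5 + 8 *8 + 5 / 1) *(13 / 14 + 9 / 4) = 24814713 / 4160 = 5965.08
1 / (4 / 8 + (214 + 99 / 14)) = 7 / 1551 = 0.00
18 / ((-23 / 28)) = -21.91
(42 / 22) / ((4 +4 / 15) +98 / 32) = 5040 / 19349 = 0.26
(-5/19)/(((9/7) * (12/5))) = -175/2052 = -0.09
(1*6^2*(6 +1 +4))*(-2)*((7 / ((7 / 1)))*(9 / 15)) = -2376 / 5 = -475.20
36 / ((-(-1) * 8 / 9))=81 / 2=40.50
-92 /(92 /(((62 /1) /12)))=-31 /6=-5.17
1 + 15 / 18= 1.83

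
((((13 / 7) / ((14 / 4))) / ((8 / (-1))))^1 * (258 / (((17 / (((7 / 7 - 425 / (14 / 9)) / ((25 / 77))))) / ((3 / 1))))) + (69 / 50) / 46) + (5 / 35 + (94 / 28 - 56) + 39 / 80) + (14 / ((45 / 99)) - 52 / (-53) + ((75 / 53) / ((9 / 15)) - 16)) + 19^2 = 2859.02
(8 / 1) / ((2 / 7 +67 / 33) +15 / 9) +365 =42206 / 115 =367.01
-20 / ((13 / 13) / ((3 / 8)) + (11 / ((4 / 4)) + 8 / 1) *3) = -60 / 179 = -0.34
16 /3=5.33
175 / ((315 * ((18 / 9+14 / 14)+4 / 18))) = 5 / 29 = 0.17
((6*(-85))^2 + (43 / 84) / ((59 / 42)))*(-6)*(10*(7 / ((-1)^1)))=6445287030 / 59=109242153.05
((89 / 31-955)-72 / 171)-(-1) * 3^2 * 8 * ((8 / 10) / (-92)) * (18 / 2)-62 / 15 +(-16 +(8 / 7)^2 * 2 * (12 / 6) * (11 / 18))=-5825620834 / 5974227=-975.13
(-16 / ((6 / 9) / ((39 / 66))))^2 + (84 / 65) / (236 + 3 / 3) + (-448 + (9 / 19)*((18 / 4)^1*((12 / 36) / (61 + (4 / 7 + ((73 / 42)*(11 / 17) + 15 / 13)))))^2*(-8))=-4178209934670216164 / 16924554289067425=-246.87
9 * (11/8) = 99/8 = 12.38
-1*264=-264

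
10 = 10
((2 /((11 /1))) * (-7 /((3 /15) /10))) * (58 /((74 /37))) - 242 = -2087.45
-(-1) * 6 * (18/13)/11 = 108/143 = 0.76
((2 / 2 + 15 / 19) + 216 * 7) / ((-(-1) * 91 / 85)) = 2444770 / 1729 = 1413.98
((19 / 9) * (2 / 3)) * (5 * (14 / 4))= 665 / 27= 24.63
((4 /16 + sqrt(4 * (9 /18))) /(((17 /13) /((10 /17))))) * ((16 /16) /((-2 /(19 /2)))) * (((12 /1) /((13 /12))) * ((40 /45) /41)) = -6080 * sqrt(2) /11849 - 1520 /11849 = -0.85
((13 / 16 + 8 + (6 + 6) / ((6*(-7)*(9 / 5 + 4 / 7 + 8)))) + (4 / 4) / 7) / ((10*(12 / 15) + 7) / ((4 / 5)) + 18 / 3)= 0.36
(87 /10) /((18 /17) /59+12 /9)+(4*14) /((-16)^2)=2165419 /325280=6.66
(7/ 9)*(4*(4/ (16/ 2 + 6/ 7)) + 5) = 1477/ 279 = 5.29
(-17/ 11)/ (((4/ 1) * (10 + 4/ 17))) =-289/ 7656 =-0.04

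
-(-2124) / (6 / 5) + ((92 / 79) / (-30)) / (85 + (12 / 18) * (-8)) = 167096804 / 94405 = 1770.00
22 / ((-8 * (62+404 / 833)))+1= 199037 / 208200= 0.96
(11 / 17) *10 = 110 / 17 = 6.47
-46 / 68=-23 / 34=-0.68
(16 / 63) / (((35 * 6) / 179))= 1432 / 6615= 0.22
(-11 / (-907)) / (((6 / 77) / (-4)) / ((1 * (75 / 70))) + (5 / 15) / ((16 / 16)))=1815 / 47164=0.04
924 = 924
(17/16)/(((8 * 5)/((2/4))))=17/1280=0.01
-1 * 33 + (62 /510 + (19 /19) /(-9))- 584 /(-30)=-13.52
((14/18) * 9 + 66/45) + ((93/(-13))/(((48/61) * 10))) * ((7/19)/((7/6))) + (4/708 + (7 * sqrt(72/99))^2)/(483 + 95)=6108742539/741241072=8.24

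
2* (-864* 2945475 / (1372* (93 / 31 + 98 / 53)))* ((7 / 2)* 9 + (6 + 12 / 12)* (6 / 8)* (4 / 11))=-505796967000 / 19789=-25559501.09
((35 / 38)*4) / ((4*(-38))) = -35 / 1444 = -0.02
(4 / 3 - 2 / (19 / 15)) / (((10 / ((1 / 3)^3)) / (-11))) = 77 / 7695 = 0.01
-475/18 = -26.39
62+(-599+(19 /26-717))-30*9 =-39605 /26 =-1523.27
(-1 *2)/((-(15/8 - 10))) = -16/65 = -0.25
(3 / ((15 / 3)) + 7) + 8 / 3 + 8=274 / 15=18.27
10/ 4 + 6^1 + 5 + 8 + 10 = 63/ 2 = 31.50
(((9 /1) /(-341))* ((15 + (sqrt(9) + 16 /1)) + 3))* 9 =-2997 /341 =-8.79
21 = 21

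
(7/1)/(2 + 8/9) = 63/26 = 2.42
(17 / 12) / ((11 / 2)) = 17 / 66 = 0.26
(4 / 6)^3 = 8 / 27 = 0.30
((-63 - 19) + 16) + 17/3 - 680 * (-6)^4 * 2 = -5287861/3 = -1762620.33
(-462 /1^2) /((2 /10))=-2310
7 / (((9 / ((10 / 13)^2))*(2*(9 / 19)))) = 6650 / 13689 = 0.49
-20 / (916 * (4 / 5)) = -25 / 916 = -0.03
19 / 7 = 2.71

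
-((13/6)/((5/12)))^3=-17576/125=-140.61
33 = 33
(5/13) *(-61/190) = -61/494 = -0.12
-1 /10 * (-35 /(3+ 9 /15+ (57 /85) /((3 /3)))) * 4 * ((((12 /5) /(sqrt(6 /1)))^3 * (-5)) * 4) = -61.67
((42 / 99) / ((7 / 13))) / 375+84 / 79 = 1041554 / 977625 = 1.07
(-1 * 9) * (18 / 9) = -18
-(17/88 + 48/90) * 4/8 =-959/2640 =-0.36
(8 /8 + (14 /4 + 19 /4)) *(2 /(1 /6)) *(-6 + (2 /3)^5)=-52762 /81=-651.38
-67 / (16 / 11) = -737 / 16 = -46.06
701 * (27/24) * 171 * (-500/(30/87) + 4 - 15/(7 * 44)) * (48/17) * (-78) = 3306946846437/77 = 42947361642.04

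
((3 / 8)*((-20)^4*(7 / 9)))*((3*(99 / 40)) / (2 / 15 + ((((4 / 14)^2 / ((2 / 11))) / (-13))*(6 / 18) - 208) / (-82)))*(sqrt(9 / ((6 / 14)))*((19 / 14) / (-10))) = -18422278875*sqrt(21) / 1046009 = -80708.18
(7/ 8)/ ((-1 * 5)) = -7/ 40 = -0.18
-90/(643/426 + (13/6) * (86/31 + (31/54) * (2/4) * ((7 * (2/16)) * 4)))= -256724640/27660197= -9.28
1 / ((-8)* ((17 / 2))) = -1 / 68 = -0.01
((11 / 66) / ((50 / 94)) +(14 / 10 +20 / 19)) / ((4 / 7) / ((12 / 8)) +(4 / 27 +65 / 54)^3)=1448170164 / 1492935925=0.97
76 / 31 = 2.45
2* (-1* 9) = -18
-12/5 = -2.40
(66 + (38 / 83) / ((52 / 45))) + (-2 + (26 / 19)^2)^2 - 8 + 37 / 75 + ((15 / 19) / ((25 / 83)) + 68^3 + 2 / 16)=26533771348776769 / 84369815400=314493.65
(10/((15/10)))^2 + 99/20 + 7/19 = 170189/3420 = 49.76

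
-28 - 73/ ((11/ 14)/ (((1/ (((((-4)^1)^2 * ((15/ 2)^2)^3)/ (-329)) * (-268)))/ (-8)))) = -28.00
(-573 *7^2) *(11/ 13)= -308847/ 13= -23757.46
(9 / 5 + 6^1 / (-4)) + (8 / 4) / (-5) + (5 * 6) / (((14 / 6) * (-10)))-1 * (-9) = 533 / 70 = 7.61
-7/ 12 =-0.58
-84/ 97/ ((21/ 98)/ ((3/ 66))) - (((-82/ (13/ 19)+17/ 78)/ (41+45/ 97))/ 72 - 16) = 15.86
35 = 35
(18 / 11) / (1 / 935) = 1530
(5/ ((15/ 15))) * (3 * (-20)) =-300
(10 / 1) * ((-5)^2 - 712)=-6870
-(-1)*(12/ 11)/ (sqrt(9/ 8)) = 8*sqrt(2)/ 11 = 1.03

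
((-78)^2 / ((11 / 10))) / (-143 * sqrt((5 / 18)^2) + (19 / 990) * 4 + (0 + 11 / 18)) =-1368900 / 9661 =-141.69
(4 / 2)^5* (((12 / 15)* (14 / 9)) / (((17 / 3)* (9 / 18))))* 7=25088 / 255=98.38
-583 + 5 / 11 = -6408 / 11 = -582.55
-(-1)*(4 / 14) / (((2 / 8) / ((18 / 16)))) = 9 / 7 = 1.29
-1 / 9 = -0.11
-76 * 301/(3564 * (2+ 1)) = -5719/2673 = -2.14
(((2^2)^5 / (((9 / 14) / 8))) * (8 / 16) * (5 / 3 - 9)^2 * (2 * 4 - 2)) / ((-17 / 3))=-55508992 / 153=-362803.87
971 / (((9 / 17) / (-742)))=-12248194 / 9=-1360910.44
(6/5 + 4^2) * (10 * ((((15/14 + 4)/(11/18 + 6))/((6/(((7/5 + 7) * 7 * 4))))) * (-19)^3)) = -3015435888/85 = -35475716.33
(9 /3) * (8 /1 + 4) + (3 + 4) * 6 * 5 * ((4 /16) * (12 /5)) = 162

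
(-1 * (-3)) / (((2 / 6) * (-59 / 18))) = -162 / 59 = -2.75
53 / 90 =0.59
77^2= 5929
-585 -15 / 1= -600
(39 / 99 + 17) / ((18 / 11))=10.63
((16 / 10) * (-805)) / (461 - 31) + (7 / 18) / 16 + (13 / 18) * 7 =129073 / 61920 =2.08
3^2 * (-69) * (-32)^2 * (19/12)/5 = -1006848/5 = -201369.60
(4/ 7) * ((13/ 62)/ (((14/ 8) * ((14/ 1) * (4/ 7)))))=13/ 1519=0.01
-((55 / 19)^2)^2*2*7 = -128108750 / 130321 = -983.02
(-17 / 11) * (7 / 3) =-3.61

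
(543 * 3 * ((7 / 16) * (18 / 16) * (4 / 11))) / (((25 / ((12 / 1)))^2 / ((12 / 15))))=1847286 / 34375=53.74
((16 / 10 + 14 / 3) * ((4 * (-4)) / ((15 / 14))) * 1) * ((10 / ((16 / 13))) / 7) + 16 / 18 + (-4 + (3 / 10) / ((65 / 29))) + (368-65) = 191.40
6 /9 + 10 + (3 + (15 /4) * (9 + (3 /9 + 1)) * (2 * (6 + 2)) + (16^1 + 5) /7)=1910 /3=636.67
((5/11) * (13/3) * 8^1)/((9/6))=1040/99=10.51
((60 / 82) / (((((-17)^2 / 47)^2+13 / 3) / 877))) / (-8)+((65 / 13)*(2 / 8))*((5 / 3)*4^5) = 58574150689 / 27481152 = 2131.43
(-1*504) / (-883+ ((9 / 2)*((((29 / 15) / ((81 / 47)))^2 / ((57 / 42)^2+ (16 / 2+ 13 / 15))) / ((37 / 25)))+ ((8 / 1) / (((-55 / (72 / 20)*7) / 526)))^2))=-4757936270135895000 / 6283361172690899947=-0.76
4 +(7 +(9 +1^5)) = 21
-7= -7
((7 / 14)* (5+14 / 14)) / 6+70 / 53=193 / 106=1.82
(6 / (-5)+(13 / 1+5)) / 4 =21 / 5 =4.20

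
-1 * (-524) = 524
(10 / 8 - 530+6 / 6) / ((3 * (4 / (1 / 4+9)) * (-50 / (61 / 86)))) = 5.77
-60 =-60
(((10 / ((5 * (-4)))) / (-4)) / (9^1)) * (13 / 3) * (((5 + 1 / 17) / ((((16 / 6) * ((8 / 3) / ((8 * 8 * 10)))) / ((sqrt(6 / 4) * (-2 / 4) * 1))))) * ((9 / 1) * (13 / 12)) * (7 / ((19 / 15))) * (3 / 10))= -2289105 * sqrt(6) / 20672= -271.24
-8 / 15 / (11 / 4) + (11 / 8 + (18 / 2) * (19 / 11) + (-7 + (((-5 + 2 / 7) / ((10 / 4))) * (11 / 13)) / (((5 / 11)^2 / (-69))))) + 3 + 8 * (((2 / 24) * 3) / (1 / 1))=547.59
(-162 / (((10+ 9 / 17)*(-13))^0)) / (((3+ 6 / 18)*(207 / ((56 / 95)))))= -1512 / 10925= -0.14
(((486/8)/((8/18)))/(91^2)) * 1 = 2187/132496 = 0.02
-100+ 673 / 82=-7527 / 82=-91.79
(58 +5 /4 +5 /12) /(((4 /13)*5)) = 2327 /60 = 38.78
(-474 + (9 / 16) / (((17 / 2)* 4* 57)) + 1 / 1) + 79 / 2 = -4480653 / 10336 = -433.50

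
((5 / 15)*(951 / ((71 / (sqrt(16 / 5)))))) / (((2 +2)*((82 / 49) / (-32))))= -248528*sqrt(5) / 14555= -38.18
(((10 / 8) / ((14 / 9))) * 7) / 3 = 15 / 8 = 1.88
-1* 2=-2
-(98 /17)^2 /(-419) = 9604 /121091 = 0.08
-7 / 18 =-0.39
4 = 4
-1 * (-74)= 74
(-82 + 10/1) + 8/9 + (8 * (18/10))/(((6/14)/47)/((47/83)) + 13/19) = -234009772/4629375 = -50.55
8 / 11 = 0.73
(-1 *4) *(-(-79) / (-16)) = 79 / 4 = 19.75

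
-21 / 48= -7 / 16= -0.44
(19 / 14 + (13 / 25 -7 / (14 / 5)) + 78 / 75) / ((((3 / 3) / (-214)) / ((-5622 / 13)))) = 87826884 / 2275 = 38605.22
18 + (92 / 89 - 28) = -798 / 89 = -8.97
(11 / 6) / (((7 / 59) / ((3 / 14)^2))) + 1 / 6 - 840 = -6907667 / 8232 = -839.12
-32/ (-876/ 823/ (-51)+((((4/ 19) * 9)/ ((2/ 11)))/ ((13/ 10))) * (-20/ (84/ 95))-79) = 40741792/ 331406227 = 0.12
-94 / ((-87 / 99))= 3102 / 29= 106.97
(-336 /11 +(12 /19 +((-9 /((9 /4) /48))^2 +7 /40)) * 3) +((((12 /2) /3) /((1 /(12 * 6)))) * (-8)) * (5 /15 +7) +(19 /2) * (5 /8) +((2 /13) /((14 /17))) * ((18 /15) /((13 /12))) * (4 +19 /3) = 2019987222731 /19779760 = 102123.95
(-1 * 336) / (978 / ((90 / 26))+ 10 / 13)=-2340 / 1973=-1.19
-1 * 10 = -10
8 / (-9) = -8 / 9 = -0.89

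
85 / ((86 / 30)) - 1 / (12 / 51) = 25.40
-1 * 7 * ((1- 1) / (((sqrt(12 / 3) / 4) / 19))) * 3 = 0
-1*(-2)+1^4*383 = 385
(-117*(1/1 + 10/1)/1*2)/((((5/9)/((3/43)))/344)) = -555984/5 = -111196.80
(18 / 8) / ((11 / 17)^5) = 12778713 / 644204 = 19.84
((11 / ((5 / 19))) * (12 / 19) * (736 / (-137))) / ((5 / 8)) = -777216 / 3425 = -226.92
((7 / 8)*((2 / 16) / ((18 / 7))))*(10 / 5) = 49 / 576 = 0.09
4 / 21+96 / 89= 2372 / 1869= 1.27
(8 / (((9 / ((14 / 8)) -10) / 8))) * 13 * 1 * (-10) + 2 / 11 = 320354 / 187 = 1713.12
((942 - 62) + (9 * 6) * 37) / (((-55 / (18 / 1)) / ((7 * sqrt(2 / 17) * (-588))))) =213225264 * sqrt(34) / 935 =1329739.31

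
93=93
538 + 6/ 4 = 1079/ 2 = 539.50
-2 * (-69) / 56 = 69 / 28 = 2.46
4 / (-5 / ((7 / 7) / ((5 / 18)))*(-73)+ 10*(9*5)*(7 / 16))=288 / 21475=0.01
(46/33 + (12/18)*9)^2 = 59536/1089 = 54.67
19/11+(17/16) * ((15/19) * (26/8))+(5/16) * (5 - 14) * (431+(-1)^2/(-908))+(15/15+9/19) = -915655437/759088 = -1206.26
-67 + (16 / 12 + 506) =1321 / 3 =440.33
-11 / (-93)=11 / 93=0.12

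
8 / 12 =2 / 3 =0.67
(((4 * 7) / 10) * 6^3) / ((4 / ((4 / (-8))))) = -378 / 5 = -75.60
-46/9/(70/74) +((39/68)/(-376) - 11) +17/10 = -118430477/8053920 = -14.70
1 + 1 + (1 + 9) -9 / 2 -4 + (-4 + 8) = 15 / 2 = 7.50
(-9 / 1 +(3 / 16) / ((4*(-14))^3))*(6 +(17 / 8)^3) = -201930325395 / 1438646272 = -140.36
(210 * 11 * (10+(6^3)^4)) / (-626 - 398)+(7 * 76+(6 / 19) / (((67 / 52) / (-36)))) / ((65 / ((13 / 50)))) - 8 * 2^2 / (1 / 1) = -200034734659490363 / 40736000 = -4910514892.47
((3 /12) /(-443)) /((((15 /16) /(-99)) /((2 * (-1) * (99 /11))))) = -2376 /2215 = -1.07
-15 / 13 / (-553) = 15 / 7189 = 0.00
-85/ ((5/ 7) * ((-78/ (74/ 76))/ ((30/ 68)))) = 1295/ 1976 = 0.66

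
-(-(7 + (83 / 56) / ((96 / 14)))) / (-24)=-2771 / 9216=-0.30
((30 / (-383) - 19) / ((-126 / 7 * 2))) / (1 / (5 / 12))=36535 / 165456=0.22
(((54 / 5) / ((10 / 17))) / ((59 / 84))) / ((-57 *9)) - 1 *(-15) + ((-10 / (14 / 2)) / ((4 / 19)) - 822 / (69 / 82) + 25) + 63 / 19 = -940.39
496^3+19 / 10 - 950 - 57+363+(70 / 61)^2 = 4540486815019 / 37210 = 122023295.22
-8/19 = -0.42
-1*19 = -19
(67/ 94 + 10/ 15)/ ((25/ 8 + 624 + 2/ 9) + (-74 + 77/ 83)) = 387444/ 155680309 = 0.00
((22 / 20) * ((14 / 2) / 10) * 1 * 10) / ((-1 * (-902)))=7 / 820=0.01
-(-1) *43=43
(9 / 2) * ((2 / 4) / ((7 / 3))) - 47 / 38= -145 / 532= -0.27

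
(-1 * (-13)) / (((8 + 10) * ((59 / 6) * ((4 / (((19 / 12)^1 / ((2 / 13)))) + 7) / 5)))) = 3211 / 64605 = 0.05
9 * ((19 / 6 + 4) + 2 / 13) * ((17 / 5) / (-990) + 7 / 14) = 701759 / 21450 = 32.72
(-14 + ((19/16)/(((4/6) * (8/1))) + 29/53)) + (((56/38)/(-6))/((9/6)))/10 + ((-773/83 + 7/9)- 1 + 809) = 252337477243/320951040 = 786.22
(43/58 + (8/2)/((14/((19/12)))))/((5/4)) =2908/3045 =0.96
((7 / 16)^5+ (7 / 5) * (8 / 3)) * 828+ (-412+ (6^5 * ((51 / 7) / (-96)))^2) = 22540572563101 / 64225280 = 350961.06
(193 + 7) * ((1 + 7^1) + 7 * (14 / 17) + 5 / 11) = 531800 / 187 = 2843.85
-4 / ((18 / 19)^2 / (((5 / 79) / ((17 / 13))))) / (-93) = 23465 / 10116819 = 0.00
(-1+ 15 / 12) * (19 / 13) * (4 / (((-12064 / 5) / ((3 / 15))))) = -19 / 156832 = -0.00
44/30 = 22/15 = 1.47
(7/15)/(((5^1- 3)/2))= 7/15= 0.47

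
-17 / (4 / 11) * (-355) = 66385 / 4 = 16596.25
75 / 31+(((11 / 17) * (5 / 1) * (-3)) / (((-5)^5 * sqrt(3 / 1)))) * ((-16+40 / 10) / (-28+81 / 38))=5016 * sqrt(3) / 10444375+75 / 31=2.42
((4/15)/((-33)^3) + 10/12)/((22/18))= 0.68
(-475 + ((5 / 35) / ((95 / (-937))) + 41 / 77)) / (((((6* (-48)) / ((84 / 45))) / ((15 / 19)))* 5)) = 3481037 / 7147800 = 0.49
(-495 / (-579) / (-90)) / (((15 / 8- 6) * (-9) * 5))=-4 / 78165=-0.00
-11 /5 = -2.20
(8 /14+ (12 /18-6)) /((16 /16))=-100 /21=-4.76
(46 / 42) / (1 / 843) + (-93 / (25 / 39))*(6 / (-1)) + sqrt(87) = sqrt(87) + 313909 / 175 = 1803.09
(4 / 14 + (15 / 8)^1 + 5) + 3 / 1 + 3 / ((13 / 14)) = 9749 / 728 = 13.39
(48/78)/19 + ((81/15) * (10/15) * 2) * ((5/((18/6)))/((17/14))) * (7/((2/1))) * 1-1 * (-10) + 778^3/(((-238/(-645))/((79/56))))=740853904250541/411502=1800365257.64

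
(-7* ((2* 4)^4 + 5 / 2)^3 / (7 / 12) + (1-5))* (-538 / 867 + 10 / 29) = 5726834312184182 / 25143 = 227770525083.89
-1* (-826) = 826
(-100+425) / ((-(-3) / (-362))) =-117650 / 3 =-39216.67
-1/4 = -0.25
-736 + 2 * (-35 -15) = -836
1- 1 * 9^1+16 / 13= -88 / 13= -6.77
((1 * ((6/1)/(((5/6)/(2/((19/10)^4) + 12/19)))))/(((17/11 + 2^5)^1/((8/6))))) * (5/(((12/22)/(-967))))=-95766017248/48088449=-1991.46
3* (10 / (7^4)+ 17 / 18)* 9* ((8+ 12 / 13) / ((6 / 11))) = 13078043 / 31213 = 418.99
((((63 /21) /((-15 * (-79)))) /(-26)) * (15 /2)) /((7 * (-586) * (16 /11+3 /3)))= 11 /151659144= 0.00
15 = 15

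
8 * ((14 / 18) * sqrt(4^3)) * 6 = 896 / 3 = 298.67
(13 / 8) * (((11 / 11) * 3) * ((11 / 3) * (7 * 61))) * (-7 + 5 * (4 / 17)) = -6045039 / 136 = -44448.82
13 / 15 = 0.87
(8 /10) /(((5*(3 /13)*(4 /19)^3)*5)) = 89167 /6000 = 14.86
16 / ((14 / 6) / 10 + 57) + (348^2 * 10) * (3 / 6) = 1039678320 / 1717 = 605520.28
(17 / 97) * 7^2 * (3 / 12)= 833 / 388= 2.15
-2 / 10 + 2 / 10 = 0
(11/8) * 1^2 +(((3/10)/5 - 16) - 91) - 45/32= -85577/800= -106.97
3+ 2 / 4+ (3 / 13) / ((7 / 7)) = 97 / 26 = 3.73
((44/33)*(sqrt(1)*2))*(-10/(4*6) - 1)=-34/9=-3.78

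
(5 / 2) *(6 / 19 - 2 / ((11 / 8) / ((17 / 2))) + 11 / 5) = -24.62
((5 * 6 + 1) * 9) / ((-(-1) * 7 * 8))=279 / 56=4.98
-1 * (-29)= 29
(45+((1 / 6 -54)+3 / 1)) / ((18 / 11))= -385 / 108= -3.56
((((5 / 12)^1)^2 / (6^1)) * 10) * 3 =125 / 144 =0.87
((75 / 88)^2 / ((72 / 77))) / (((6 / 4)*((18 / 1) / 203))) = 888125 / 152064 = 5.84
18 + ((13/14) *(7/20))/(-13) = 719/40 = 17.98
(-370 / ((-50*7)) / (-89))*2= -74 / 3115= -0.02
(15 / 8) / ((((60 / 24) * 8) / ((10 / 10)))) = 0.09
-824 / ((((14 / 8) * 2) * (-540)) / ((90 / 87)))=824 / 1827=0.45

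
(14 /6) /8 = 7 /24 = 0.29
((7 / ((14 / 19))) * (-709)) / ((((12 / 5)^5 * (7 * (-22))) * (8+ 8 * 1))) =42096875 / 1226244096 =0.03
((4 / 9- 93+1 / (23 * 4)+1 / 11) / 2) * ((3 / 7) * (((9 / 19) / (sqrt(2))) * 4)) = -2526207 * sqrt(2) / 134596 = -26.54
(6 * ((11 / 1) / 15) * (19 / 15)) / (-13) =-418 / 975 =-0.43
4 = 4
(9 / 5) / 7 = 9 / 35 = 0.26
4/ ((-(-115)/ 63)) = 252/ 115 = 2.19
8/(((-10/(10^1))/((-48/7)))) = 384/7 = 54.86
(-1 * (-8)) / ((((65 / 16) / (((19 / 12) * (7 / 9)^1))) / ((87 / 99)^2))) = 3579296 / 1911195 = 1.87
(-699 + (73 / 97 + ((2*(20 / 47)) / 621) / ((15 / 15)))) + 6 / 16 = -15806159623 / 22649112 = -697.87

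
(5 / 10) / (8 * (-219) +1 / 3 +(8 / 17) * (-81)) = -51 / 182558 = -0.00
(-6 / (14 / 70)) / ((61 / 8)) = -240 / 61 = -3.93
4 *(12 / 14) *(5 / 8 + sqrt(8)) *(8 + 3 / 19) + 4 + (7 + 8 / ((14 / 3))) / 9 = 26872 / 1197 + 7440 *sqrt(2) / 133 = 101.56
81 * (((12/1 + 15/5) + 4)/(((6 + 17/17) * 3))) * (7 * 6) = 3078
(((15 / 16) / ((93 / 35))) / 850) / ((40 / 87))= 609 / 674560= 0.00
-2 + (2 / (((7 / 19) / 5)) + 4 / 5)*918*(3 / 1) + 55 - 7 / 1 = 2695022 / 35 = 77000.63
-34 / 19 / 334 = -17 / 3173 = -0.01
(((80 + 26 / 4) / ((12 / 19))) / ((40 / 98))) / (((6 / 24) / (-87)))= -4670827 / 40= -116770.68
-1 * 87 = -87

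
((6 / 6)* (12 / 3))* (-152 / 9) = -608 / 9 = -67.56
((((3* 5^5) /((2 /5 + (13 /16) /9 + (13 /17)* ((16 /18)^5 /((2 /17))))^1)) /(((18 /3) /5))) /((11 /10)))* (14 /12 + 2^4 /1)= 6335465625000 /212909323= 29756.64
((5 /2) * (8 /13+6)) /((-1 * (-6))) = 215 /78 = 2.76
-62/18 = -31/9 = -3.44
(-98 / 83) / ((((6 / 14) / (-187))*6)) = 64141 / 747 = 85.86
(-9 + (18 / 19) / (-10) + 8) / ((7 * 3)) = -104 / 1995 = -0.05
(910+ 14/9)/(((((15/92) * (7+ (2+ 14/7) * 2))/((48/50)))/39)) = 78495872/5625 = 13954.82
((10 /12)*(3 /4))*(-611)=-3055 /8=-381.88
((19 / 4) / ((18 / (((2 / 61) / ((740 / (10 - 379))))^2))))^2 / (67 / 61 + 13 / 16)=82628077401 / 31734760770398600000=0.00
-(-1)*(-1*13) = -13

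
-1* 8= -8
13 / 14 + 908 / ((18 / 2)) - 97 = 607 / 126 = 4.82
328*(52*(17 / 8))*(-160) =-5799040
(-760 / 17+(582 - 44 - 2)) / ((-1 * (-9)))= 928 / 17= 54.59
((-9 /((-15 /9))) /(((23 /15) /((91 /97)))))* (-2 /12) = -2457 /4462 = -0.55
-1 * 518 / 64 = -259 / 32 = -8.09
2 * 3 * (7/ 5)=42/ 5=8.40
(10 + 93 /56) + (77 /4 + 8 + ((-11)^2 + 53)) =11923 /56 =212.91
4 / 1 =4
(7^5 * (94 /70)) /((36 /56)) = 1579858 /45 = 35107.96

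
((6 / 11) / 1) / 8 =3 / 44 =0.07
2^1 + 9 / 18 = 5 / 2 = 2.50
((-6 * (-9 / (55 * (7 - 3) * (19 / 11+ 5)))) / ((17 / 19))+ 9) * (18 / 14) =1023597 / 88060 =11.62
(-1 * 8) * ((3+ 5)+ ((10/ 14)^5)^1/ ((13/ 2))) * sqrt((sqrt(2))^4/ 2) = -14033424 * sqrt(2)/ 218491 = -90.83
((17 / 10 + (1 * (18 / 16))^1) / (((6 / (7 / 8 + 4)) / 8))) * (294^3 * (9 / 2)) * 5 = 41996810583 / 4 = 10499202645.75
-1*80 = -80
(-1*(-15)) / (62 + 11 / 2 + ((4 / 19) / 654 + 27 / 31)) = 5778090 / 26337031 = 0.22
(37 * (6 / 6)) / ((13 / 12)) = 444 / 13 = 34.15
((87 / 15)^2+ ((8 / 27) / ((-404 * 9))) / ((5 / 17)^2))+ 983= 124756862 / 122715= 1016.64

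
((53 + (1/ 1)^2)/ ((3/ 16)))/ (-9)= -32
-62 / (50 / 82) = -2542 / 25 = -101.68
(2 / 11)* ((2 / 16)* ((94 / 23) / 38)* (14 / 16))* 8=329 / 19228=0.02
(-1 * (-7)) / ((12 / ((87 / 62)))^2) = 5887 / 61504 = 0.10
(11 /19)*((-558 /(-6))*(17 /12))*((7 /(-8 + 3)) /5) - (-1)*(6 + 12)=-6379 /1900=-3.36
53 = 53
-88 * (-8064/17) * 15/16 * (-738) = -490976640/17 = -28880978.82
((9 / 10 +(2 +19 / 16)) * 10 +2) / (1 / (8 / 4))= 343 / 4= 85.75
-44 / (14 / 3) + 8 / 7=-58 / 7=-8.29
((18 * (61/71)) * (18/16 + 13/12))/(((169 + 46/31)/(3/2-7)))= -3307359/3001880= -1.10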